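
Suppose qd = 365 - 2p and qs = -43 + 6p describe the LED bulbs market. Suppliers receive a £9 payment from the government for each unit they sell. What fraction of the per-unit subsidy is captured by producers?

Pre-subsidy: 365 - 2p = -43 + 6p gives p* = 51, q* = 263.
With the subsidy, sellers receive ps = pb + 9 for each unit, where pb is the price buyers pay.
Supply in terms of pb becomes qs = -43 + 6(pb + 9) = 11 + 6pb. Setting this equal to demand: 365 - 2pb = 11 + 6pb, so pb = 44.25.
Sellers receive ps = 44.25 + 9 = 53.25; q' = 365 − 2·44.25 = 276.5.
Buyers' price falls by p* − pb = 51 − 44.25 = 6.75; sellers' price rises by ps − p* = 53.25 − 51 = 2.25.
So producers capture 2.25/9 = 0.25 of each unit of subsidy.

Producer share = 0.25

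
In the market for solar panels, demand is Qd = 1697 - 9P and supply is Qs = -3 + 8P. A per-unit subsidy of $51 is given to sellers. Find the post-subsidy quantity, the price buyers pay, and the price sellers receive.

Pre-subsidy: 1697 - 9P = -3 + 8P gives P* = 100, Q* = 797.
With the subsidy, sellers receive Ps = Pb + 51 for each unit, where Pb is the price buyers pay.
Supply in terms of Pb becomes Qs = -3 + 8(Pb + 51) = 405 + 8Pb. Setting this equal to demand: 1697 - 9Pb = 405 + 8Pb, so Pb = 76.
Sellers receive Ps = 76 + 51 = 127; Q' = 1697 − 9·76 = 1013.

Q' = 1013; buyers pay $76; sellers receive $127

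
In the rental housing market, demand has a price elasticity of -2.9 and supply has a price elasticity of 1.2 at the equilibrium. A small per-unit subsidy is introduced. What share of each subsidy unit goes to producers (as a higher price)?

Producer share = 29/41

For a small subsidy around the equilibrium, the benefit split depends on the relative slopes, which at a point are proportional to the elasticities.
Buyer share = εs/(εs + |εd|) = 1.2/(1.2 + 2.9) = 12/41; seller share = |εd|/(εs + |εd|) = 29/41.
So producers capture 29/41 of the subsidy.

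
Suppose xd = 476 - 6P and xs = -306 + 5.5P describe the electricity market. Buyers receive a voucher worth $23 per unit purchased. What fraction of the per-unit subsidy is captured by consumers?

Consumer share = 11/23

Pre-subsidy: 476 - 6P = -306 + 5.5P gives P* = 68, x* = 68.
With the rebate, buyers effectively pay Pb = Ps − 23, where Ps is the price sellers receive.
Demand in terms of Ps becomes xd = 476 − 6(Ps − 23) = 614 - 6Ps. Setting this equal to supply: 614 - 6Ps = -306 + 5.5Ps, so Ps = 80.
Buyers pay Pb = 80 − 23 = 57; x' = -306 + 5.5·80 = 134.
Buyers' price falls by P* − Pb = 68 − 57 = 11; sellers' price rises by Ps − P* = 80 − 68 = 12.
So consumers capture 11/23 = 11/23 of each unit of subsidy.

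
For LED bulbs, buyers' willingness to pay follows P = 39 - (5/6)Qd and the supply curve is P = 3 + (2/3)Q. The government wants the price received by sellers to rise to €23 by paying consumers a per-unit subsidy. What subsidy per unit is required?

At a seller price of 23, quantity supplied is -4.5 + 1.5·23 = 30.
Buyers absorb 30 only when they pay Pb = 39 − (5/6)·30 = 14.
s = Ps − Pb = 23 − 14 = 9.

Required subsidy s = €9 per unit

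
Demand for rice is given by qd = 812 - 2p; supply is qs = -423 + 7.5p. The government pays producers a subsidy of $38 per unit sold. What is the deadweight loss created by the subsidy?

Pre-subsidy: 812 - 2p = -423 + 7.5p gives p* = 130, q* = 552.
With the subsidy, sellers receive ps = pb + 38 for each unit, where pb is the price buyers pay.
Supply in terms of pb becomes qs = -423 + 7.5(pb + 38) = -138 + 7.5pb. Setting this equal to demand: 812 - 2pb = -138 + 7.5pb, so pb = 100.
Sellers receive ps = 100 + 38 = 138; q' = 812 − 2·100 = 612.
The subsidy expands output by 612 − 552 = 60 past the efficient level; on those units the gap between marginal cost and willingness to pay runs from 0 up to 38.
DWL = ½ × 38 × 60 = 1140.

Deadweight loss = $1140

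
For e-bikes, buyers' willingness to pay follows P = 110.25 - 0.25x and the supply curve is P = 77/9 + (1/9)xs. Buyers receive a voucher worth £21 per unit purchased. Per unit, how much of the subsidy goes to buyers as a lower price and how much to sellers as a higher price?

Pre-subsidy: 110.25 - 0.25x = 77/9 + (1/9)x gives x* = 3661/13 and P* = 518/13.
With the rebate, buyers effectively pay Pb = Ps − 21, where Ps is the price sellers receive.
On the curves, Pb = 110.25 - 0.25x and Ps = 77/9 + (1/9)x; the wedge Ps − Pb = 21 gives 77/9 + (1/9)x − (110.25 - 0.25x) = 21, so x' = 4417/13.
Then Pb = 110.25 − 0.25·(4417/13) = 329/13 and Ps = 77/9 + (1/9)·(4417/13) = 602/13.
Buyers' price falls by P* − Pb = 518/13 − 329/13 = 189/13; sellers' price rises by Ps − P* = 602/13 − 518/13 = 84/13.

Buyers gain 189/13 per unit; sellers gain 84/13 per unit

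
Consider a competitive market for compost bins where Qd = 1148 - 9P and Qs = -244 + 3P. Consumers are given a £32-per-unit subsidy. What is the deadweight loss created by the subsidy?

Deadweight loss = £1152

Pre-subsidy: 1148 - 9P = -244 + 3P gives P* = 116, Q* = 104.
With the rebate, buyers effectively pay Pb = Ps − 32, where Ps is the price sellers receive.
Demand in terms of Ps becomes Qd = 1148 − 9(Ps − 32) = 1436 - 9Ps. Setting this equal to supply: 1436 - 9Ps = -244 + 3Ps, so Ps = 140.
Buyers pay Pb = 140 − 32 = 108; Q' = -244 + 3·140 = 176.
The subsidy expands output by 176 − 104 = 72 past the efficient level; on those units the gap between marginal cost and willingness to pay runs from 0 up to 32.
DWL = ½ × 32 × 72 = 1152.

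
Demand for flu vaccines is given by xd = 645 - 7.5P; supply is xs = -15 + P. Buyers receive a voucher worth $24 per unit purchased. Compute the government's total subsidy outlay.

Pre-subsidy: 645 - 7.5P = -15 + P gives P* = 1320/17, x* = 1065/17.
With the rebate, buyers effectively pay Pb = Ps − 24, where Ps is the price sellers receive.
Demand in terms of Ps becomes xd = 645 − 7.5(Ps − 24) = 825 - 7.5Ps. Setting this equal to supply: 825 - 7.5Ps = -15 + Ps, so Ps = 1680/17.
Buyers pay Pb = 1680/17 − 24 = 1272/17; x' = -15 + 1·(1680/17) = 1425/17.
Government outlay = subsidy × quantity = 24 × 1425/17 = 34200/17.

Government cost = 34200/17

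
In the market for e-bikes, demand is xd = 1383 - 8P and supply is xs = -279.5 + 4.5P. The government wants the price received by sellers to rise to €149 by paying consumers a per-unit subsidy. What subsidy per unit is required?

At a seller price of 149, quantity supplied is -279.5 + 4.5·149 = 391.
Buyers absorb 391 only when they pay Pb with 1383 − 8·Pb = 391, i.e. Pb = 124.
s = Ps − Pb = 149 − 124 = 25.

Required subsidy s = €25 per unit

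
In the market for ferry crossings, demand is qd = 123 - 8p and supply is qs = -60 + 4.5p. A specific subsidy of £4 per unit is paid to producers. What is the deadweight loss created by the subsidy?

Pre-subsidy: 123 - 8p = -60 + 4.5p gives p* = 14.64, q* = 5.88.
With the subsidy, sellers receive ps = pb + 4 for each unit, where pb is the price buyers pay.
Supply in terms of pb becomes qs = -60 + 4.5(pb + 4) = -42 + 4.5pb. Setting this equal to demand: 123 - 8pb = -42 + 4.5pb, so pb = 13.2.
Sellers receive ps = 13.2 + 4 = 17.2; q' = 123 − 8·13.2 = 17.4.
The subsidy expands output by 17.4 − 5.88 = 11.52 past the efficient level; on those units the gap between marginal cost and willingness to pay runs from 0 up to 4.
DWL = ½ × 4 × 11.52 = 23.04.

Deadweight loss = £23.04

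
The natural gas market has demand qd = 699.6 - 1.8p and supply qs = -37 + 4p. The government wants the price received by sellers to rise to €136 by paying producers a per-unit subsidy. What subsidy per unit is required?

At a seller price of 136, quantity supplied is -37 + 4·136 = 507.
Buyers absorb 507 only when they pay pb with 699.6 − 1.8·pb = 507, i.e. pb = 107.
s = ps − pb = 136 − 107 = 29.

Required subsidy s = €29 per unit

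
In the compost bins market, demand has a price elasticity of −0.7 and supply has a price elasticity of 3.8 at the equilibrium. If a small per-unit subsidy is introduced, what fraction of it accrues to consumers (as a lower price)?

Consumer share = 38/45

For a small subsidy around the equilibrium, the benefit split depends on the relative slopes, which at a point are proportional to the elasticities.
Buyer share = εs/(εs + |εd|) = 3.8/(3.8 + 0.7) = 38/45; seller share = |εd|/(εs + |εd|) = 7/45.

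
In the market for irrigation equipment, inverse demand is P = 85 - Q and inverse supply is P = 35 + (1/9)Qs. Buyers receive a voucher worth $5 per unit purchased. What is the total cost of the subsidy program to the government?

Pre-subsidy: 85 - Q = 35 + (1/9)Q gives Q* = 45 and P* = 40.
With the rebate, buyers effectively pay Pb = Ps − 5, where Ps is the price sellers receive.
On the curves, Pb = 85 - Q and Ps = 35 + (1/9)Q; the wedge Ps − Pb = 5 gives 35 + (1/9)Q − (85 - Q) = 5, so Q' = 49.5.
Then Pb = 85 − 1·49.5 = 35.5 and Ps = 35 + (1/9)·49.5 = 40.5.
Government outlay = subsidy × quantity = 5 × 49.5 = 247.5.

Government cost = $247.5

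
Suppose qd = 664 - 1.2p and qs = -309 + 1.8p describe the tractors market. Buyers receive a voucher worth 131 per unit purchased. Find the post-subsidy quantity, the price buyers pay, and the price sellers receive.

Pre-subsidy: 664 - 1.2p = -309 + 1.8p gives p* = 973/3, q* = 274.8.
With the rebate, buyers effectively pay pb = ps − 131, where ps is the price sellers receive.
Demand in terms of ps becomes qd = 664 − 1.2(ps − 131) = 821.2 - 1.2ps. Setting this equal to supply: 821.2 - 1.2ps = -309 + 1.8ps, so ps = 5651/15.
Buyers pay pb = 5651/15 − 131 = 3686/15; q' = -309 + 1.8·(5651/15) = 369.12.

q' = 369.12; buyers pay 3686/15; sellers receive 5651/15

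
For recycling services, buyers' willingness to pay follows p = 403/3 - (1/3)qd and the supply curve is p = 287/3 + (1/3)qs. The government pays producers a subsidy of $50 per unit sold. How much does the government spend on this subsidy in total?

Pre-subsidy: 403/3 - (1/3)q = 287/3 + (1/3)q gives q* = 58 and p* = 115.
With the subsidy, sellers receive ps = pb + 50 for each unit, where pb is the price buyers pay.
On the curves, pb = 403/3 - (1/3)q and ps = 287/3 + (1/3)q; the wedge ps − pb = 50 gives 287/3 + (1/3)q − (403/3 - (1/3)q) = 50, so q' = 133.
Then pb = 403/3 − (1/3)·133 = 90 and ps = 287/3 + (1/3)·133 = 140.
Government outlay = subsidy × quantity = 50 × 133 = 6650.

Government cost = $6650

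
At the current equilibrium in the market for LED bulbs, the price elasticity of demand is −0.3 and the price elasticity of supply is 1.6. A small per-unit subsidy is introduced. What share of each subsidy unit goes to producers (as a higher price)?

Producer share = 3/19

For a small subsidy around the equilibrium, the benefit split depends on the relative slopes, which at a point are proportional to the elasticities.
Buyer share = εs/(εs + |εd|) = 1.6/(1.6 + 0.3) = 16/19; seller share = |εd|/(εs + |εd|) = 3/19.
So producers capture 3/19 of the subsidy.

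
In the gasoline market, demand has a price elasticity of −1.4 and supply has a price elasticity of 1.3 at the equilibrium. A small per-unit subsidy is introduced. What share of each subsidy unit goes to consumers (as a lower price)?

For a small subsidy around the equilibrium, the benefit split depends on the relative slopes, which at a point are proportional to the elasticities.
Buyer share = εs/(εs + |εd|) = 1.3/(1.3 + 1.4) = 13/27; seller share = |εd|/(εs + |εd|) = 14/27.

Consumer share = 13/27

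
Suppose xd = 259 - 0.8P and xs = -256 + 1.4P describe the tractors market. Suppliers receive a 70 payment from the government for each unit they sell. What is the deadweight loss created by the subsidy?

Pre-subsidy: 259 - 0.8P = -256 + 1.4P gives P* = 2575/11, x* = 789/11.
With the subsidy, sellers receive Ps = Pb + 70 for each unit, where Pb is the price buyers pay.
Supply in terms of Pb becomes xs = -256 + 1.4(Pb + 70) = -158 + 1.4Pb. Setting this equal to demand: 259 - 0.8Pb = -158 + 1.4Pb, so Pb = 2085/11.
Sellers receive Ps = 2085/11 + 70 = 2855/11; x' = 259 − 0.8·(2085/11) = 1181/11.
The subsidy expands output by 1181/11 − 789/11 = 392/11 past the efficient level; on those units the gap between marginal cost and willingness to pay runs from 0 up to 70.
DWL = ½ × 70 × 392/11 = 13720/11.

Deadweight loss = 13720/11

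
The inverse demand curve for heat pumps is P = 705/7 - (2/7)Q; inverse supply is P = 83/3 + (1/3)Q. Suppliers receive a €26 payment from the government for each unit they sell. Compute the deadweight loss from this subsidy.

Deadweight loss = €546

Pre-subsidy: 705/7 - (2/7)Q = 83/3 + (1/3)Q gives Q* = 118 and P* = 67.
With the subsidy, sellers receive Ps = Pb + 26 for each unit, where Pb is the price buyers pay.
On the curves, Pb = 705/7 - (2/7)Q and Ps = 83/3 + (1/3)Q; the wedge Ps − Pb = 26 gives 83/3 + (1/3)Q − (705/7 - (2/7)Q) = 26, so Q' = 160.
Then Pb = 705/7 − (2/7)·160 = 55 and Ps = 83/3 + (1/3)·160 = 81.
The subsidy expands output by 160 − 118 = 42 past the efficient level; on those units the gap between marginal cost and willingness to pay runs from 0 up to 26.
DWL = ½ × 26 × 42 = 546.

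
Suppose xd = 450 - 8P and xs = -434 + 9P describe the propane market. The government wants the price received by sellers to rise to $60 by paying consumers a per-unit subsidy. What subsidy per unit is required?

At a seller price of 60, quantity supplied is -434 + 9·60 = 106.
Buyers absorb 106 only when they pay Pb with 450 − 8·Pb = 106, i.e. Pb = 43.
s = Ps − Pb = 60 − 43 = 17.

Required subsidy s = $17 per unit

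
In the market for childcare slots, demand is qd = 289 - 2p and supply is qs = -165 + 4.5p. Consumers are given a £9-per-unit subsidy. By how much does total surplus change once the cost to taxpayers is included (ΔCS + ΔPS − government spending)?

Net change in total surplus = -729/13

Pre-subsidy: 289 - 2p = -165 + 4.5p gives p* = 908/13, q* = 1941/13.
With the rebate, buyers effectively pay pb = ps − 9, where ps is the price sellers receive.
Demand in terms of ps becomes qd = 289 − 2(ps − 9) = 307 - 2ps. Setting this equal to supply: 307 - 2ps = -165 + 4.5ps, so ps = 944/13.
Buyers pay pb = 944/13 − 9 = 827/13; q' = -165 + 4.5·(944/13) = 2103/13.
ΔCS = ½(1941/13 + 2103/13)(908/13 − 827/13) = 163782/169; ΔPS = ½(1941/13 + 2103/13)(944/13 − 908/13) = 72792/169.
Government spending = 9 × 2103/13 = 18927/13.
Net change = 163782/169 + 72792/169 − 18927/13 = -729/13. The loss equals the DWL triangle ½·9·162/13.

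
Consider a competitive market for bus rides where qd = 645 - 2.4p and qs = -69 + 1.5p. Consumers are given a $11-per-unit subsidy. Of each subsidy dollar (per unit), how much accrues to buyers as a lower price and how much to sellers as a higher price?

Buyers gain 55/13 per unit; sellers gain 88/13 per unit

Pre-subsidy: 645 - 2.4p = -69 + 1.5p gives p* = 2380/13, q* = 2673/13.
With the rebate, buyers effectively pay pb = ps − 11, where ps is the price sellers receive.
Demand in terms of ps becomes qd = 645 − 2.4(ps − 11) = 671.4 - 2.4ps. Setting this equal to supply: 671.4 - 2.4ps = -69 + 1.5ps, so ps = 2468/13.
Buyers pay pb = 2468/13 − 11 = 2325/13; q' = -69 + 1.5·(2468/13) = 2805/13.
Buyers' price falls by p* − pb = 2380/13 − 2325/13 = 55/13; sellers' price rises by ps − p* = 2468/13 − 2380/13 = 88/13.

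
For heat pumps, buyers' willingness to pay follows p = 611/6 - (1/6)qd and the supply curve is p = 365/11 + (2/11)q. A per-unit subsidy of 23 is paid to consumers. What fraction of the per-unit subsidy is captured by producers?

Pre-subsidy: 611/6 - (1/6)q = 365/11 + (2/11)q gives q* = 197 and p* = 69.
With the rebate, buyers effectively pay pb = ps − 23, where ps is the price sellers receive.
On the curves, pb = 611/6 - (1/6)q and ps = 365/11 + (2/11)q; the wedge ps − pb = 23 gives 365/11 + (2/11)q − (611/6 - (1/6)q) = 23, so q' = 263.
Then pb = 611/6 − (1/6)·263 = 58 and ps = 365/11 + (2/11)·263 = 81.
Buyers' price falls by p* − pb = 69 − 58 = 11; sellers' price rises by ps − p* = 81 − 69 = 12.
So producers capture 12/23 = 12/23 of each unit of subsidy.

Producer share = 12/23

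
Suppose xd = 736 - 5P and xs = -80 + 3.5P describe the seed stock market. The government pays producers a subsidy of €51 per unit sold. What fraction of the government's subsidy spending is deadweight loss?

DWL / government spending = 105/722

Pre-subsidy: 736 - 5P = -80 + 3.5P gives P* = 96, x* = 256.
With the subsidy, sellers receive Ps = Pb + 51 for each unit, where Pb is the price buyers pay.
Supply in terms of Pb becomes xs = -80 + 3.5(Pb + 51) = 98.5 + 3.5Pb. Setting this equal to demand: 736 - 5Pb = 98.5 + 3.5Pb, so Pb = 75.
Sellers receive Ps = 75 + 51 = 126; x' = 736 − 5·75 = 361.
ΔCS = ½(256 + 361)(96 − 75) = 6478.5; ΔPS = ½(256 + 361)(126 − 96) = 9255.
Government spending = 51 × 361 = 18411.
DWL = ½ × 51 × (361 − 256) = 2677.5; fraction = 2677.5 / 18411 = 105/722.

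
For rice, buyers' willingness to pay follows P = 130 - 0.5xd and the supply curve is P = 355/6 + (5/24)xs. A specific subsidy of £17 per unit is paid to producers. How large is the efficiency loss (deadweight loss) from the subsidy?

Pre-subsidy: 130 - 0.5x = 355/6 + (5/24)x gives x* = 100 and P* = 80.
With the subsidy, sellers receive Ps = Pb + 17 for each unit, where Pb is the price buyers pay.
On the curves, Pb = 130 - 0.5x and Ps = 355/6 + (5/24)x; the wedge Ps − Pb = 17 gives 355/6 + (5/24)x − (130 - 0.5x) = 17, so x' = 124.
Then Pb = 130 − 0.5·124 = 68 and Ps = 355/6 + (5/24)·124 = 85.
The subsidy expands output by 124 − 100 = 24 past the efficient level; on those units the gap between marginal cost and willingness to pay runs from 0 up to 17.
DWL = ½ × 17 × 24 = 204.

Deadweight loss = £204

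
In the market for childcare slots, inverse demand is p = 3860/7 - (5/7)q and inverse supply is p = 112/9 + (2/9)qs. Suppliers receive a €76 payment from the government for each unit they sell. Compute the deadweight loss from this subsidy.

Pre-subsidy: 3860/7 - (5/7)q = 112/9 + (2/9)q gives q* = 33956/59 and p* = 8280/59.
With the subsidy, sellers receive ps = pb + 76 for each unit, where pb is the price buyers pay.
On the curves, pb = 3860/7 - (5/7)q and ps = 112/9 + (2/9)q; the wedge ps − pb = 76 gives 112/9 + (2/9)q − (3860/7 - (5/7)q) = 76, so q' = 38744/59.
Then pb = 3860/7 − (5/7)·(38744/59) = 4860/59 and ps = 112/9 + (2/9)·(38744/59) = 9344/59.
The subsidy expands output by 38744/59 − 33956/59 = 4788/59 past the efficient level; on those units the gap between marginal cost and willingness to pay runs from 0 up to 76.
DWL = ½ × 76 × 4788/59 = 181944/59.

Deadweight loss = 181944/59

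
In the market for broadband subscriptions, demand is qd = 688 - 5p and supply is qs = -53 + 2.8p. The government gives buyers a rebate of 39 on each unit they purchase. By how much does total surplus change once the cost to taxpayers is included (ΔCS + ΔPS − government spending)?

Pre-subsidy: 688 - 5p = -53 + 2.8p gives p* = 95, q* = 213.
With the rebate, buyers effectively pay pb = ps − 39, where ps is the price sellers receive.
Demand in terms of ps becomes qd = 688 − 5(ps − 39) = 883 - 5ps. Setting this equal to supply: 883 - 5ps = -53 + 2.8ps, so ps = 120.
Buyers pay pb = 120 − 39 = 81; q' = -53 + 2.8·120 = 283.
ΔCS = ½(213 + 283)(95 − 81) = 3472; ΔPS = ½(213 + 283)(120 − 95) = 6200.
Government spending = 39 × 283 = 11037.
Net change = 3472 + 6200 − 11037 = -1365. The loss equals the DWL triangle ½·39·70.

Net change in total surplus = -1365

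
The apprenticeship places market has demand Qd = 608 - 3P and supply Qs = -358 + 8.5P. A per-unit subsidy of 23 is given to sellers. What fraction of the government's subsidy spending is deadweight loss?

Pre-subsidy: 608 - 3P = -358 + 8.5P gives P* = 84, Q* = 356.
With the subsidy, sellers receive Ps = Pb + 23 for each unit, where Pb is the price buyers pay.
Supply in terms of Pb becomes Qs = -358 + 8.5(Pb + 23) = -162.5 + 8.5Pb. Setting this equal to demand: 608 - 3Pb = -162.5 + 8.5Pb, so Pb = 67.
Sellers receive Ps = 67 + 23 = 90; Q' = 608 − 3·67 = 407.
ΔCS = ½(356 + 407)(84 − 67) = 6485.5; ΔPS = ½(356 + 407)(90 − 84) = 2289.
Government spending = 23 × 407 = 9361.
DWL = ½ × 23 × (407 − 356) = 586.5; fraction = 586.5 / 9361 = 51/814.

DWL / government spending = 51/814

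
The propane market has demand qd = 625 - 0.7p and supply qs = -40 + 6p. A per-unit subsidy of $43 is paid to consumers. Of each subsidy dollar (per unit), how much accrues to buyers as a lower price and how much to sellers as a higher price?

Pre-subsidy: 625 - 0.7p = -40 + 6p gives p* = 6650/67, q* = 37220/67.
With the rebate, buyers effectively pay pb = ps − 43, where ps is the price sellers receive.
Demand in terms of ps becomes qd = 625 − 0.7(ps − 43) = 655.1 - 0.7ps. Setting this equal to supply: 655.1 - 0.7ps = -40 + 6ps, so ps = 6951/67.
Buyers pay pb = 6951/67 − 43 = 4070/67; q' = -40 + 6·(6951/67) = 39026/67.
Buyers' price falls by p* − pb = 6650/67 − 4070/67 = 2580/67; sellers' price rises by ps − p* = 6951/67 − 6650/67 = 301/67.

Buyers gain 2580/67 per unit; sellers gain 301/67 per unit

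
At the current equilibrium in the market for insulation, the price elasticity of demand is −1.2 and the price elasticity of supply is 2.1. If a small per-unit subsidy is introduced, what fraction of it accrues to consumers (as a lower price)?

Consumer share = 7/11

For a small subsidy around the equilibrium, the benefit split depends on the relative slopes, which at a point are proportional to the elasticities.
Buyer share = εs/(εs + |εd|) = 2.1/(2.1 + 1.2) = 7/11; seller share = |εd|/(εs + |εd|) = 4/11.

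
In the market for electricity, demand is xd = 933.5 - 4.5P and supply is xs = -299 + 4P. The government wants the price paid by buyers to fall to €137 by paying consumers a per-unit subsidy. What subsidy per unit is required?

Required subsidy s = €17 per unit

At a buyer price of 137, quantity demanded is 933.5 − 4.5·137 = 317.
Sellers supply 317 only when they receive Ps with -299 + 4·Ps = 317, i.e. Ps = 154.
s = Ps − Pb = 154 − 137 = 17.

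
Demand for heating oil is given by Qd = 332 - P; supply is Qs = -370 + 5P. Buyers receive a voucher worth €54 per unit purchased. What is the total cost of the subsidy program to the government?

Pre-subsidy: 332 - P = -370 + 5P gives P* = 117, Q* = 215.
With the rebate, buyers effectively pay Pb = Ps − 54, where Ps is the price sellers receive.
Demand in terms of Ps becomes Qd = 332 − 1(Ps − 54) = 386 - Ps. Setting this equal to supply: 386 - Ps = -370 + 5Ps, so Ps = 126.
Buyers pay Pb = 126 − 54 = 72; Q' = -370 + 5·126 = 260.
Government outlay = subsidy × quantity = 54 × 260 = 14040.

Government cost = €14040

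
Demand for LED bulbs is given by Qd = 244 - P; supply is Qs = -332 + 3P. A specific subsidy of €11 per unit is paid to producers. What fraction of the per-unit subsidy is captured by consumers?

Pre-subsidy: 244 - P = -332 + 3P gives P* = 144, Q* = 100.
With the subsidy, sellers receive Ps = Pb + 11 for each unit, where Pb is the price buyers pay.
Supply in terms of Pb becomes Qs = -332 + 3(Pb + 11) = -299 + 3Pb. Setting this equal to demand: 244 - Pb = -299 + 3Pb, so Pb = 135.75.
Sellers receive Ps = 135.75 + 11 = 146.75; Q' = 244 − 1·135.75 = 108.25.
Buyers' price falls by P* − Pb = 144 − 135.75 = 8.25; sellers' price rises by Ps − P* = 146.75 − 144 = 2.75.
So consumers capture 8.25/11 = 0.75 of each unit of subsidy.

Consumer share = 0.75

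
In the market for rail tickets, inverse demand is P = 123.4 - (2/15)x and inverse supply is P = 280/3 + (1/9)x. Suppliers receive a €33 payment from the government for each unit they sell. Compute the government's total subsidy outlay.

Pre-subsidy: 123.4 - (2/15)x = 280/3 + (1/9)x gives x* = 123 and P* = 107.
With the subsidy, sellers receive Ps = Pb + 33 for each unit, where Pb is the price buyers pay.
On the curves, Pb = 123.4 - (2/15)x and Ps = 280/3 + (1/9)x; the wedge Ps − Pb = 33 gives 280/3 + (1/9)x − (123.4 - (2/15)x) = 33, so x' = 258.
Then Pb = 123.4 − (2/15)·258 = 89 and Ps = 280/3 + (1/9)·258 = 122.
Government outlay = subsidy × quantity = 33 × 258 = 8514.

Government cost = €8514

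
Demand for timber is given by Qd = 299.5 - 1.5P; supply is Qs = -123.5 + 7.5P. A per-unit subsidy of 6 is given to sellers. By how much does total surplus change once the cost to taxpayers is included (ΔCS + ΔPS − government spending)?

Net change in total surplus = -22.5

Pre-subsidy: 299.5 - 1.5P = -123.5 + 7.5P gives P* = 47, Q* = 229.
With the subsidy, sellers receive Ps = Pb + 6 for each unit, where Pb is the price buyers pay.
Supply in terms of Pb becomes Qs = -123.5 + 7.5(Pb + 6) = -78.5 + 7.5Pb. Setting this equal to demand: 299.5 - 1.5Pb = -78.5 + 7.5Pb, so Pb = 42.
Sellers receive Ps = 42 + 6 = 48; Q' = 299.5 − 1.5·42 = 236.5.
ΔCS = ½(229 + 236.5)(47 − 42) = 1163.75; ΔPS = ½(229 + 236.5)(48 − 47) = 232.75.
Government spending = 6 × 236.5 = 1419.
Net change = 1163.75 + 232.75 − 1419 = -22.5. The loss equals the DWL triangle ½·6·7.5.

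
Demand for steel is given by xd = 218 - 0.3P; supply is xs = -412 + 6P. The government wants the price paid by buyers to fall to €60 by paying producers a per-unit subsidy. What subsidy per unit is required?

Required subsidy s = €42 per unit

At a buyer price of 60, quantity demanded is 218 − 0.3·60 = 200.
Sellers supply 200 only when they receive Ps with -412 + 6·Ps = 200, i.e. Ps = 102.
s = Ps − Pb = 102 − 60 = 42.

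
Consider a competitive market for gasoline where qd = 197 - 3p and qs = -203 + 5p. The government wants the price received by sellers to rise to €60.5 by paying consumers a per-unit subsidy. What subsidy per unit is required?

At a seller price of 60.5, quantity supplied is -203 + 5·60.5 = 99.5.
Buyers absorb 99.5 only when they pay pb with 197 − 3·pb = 99.5, i.e. pb = 32.5.
s = ps − pb = 60.5 − 32.5 = 28.

Required subsidy s = €28 per unit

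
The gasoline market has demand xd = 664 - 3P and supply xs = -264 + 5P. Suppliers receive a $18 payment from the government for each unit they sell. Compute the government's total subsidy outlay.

Government cost = $6295.5

Pre-subsidy: 664 - 3P = -264 + 5P gives P* = 116, x* = 316.
With the subsidy, sellers receive Ps = Pb + 18 for each unit, where Pb is the price buyers pay.
Supply in terms of Pb becomes xs = -264 + 5(Pb + 18) = -174 + 5Pb. Setting this equal to demand: 664 - 3Pb = -174 + 5Pb, so Pb = 104.75.
Sellers receive Ps = 104.75 + 18 = 122.75; x' = 664 − 3·104.75 = 349.75.
Government outlay = subsidy × quantity = 18 × 349.75 = 6295.5.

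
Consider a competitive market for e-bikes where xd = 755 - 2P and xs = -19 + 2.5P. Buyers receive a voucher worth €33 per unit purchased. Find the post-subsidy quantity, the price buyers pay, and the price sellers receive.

x' = 1343/3; buyers pay 461/3; sellers receive 560/3

Pre-subsidy: 755 - 2P = -19 + 2.5P gives P* = 172, x* = 411.
With the rebate, buyers effectively pay Pb = Ps − 33, where Ps is the price sellers receive.
Demand in terms of Ps becomes xd = 755 − 2(Ps − 33) = 821 - 2Ps. Setting this equal to supply: 821 - 2Ps = -19 + 2.5Ps, so Ps = 560/3.
Buyers pay Pb = 560/3 − 33 = 461/3; x' = -19 + 2.5·(560/3) = 1343/3.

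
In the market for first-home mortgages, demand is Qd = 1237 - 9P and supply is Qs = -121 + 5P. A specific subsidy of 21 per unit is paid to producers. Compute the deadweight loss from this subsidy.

Pre-subsidy: 1237 - 9P = -121 + 5P gives P* = 97, Q* = 364.
With the subsidy, sellers receive Ps = Pb + 21 for each unit, where Pb is the price buyers pay.
Supply in terms of Pb becomes Qs = -121 + 5(Pb + 21) = -16 + 5Pb. Setting this equal to demand: 1237 - 9Pb = -16 + 5Pb, so Pb = 89.5.
Sellers receive Ps = 89.5 + 21 = 110.5; Q' = 1237 − 9·89.5 = 431.5.
The subsidy expands output by 431.5 − 364 = 67.5 past the efficient level; on those units the gap between marginal cost and willingness to pay runs from 0 up to 21.
DWL = ½ × 21 × 67.5 = 708.75.

Deadweight loss = 708.75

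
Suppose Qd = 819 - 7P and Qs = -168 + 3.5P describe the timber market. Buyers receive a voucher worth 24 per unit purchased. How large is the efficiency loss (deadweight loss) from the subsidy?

Pre-subsidy: 819 - 7P = -168 + 3.5P gives P* = 94, Q* = 161.
With the rebate, buyers effectively pay Pb = Ps − 24, where Ps is the price sellers receive.
Demand in terms of Ps becomes Qd = 819 − 7(Ps − 24) = 987 - 7Ps. Setting this equal to supply: 987 - 7Ps = -168 + 3.5Ps, so Ps = 110.
Buyers pay Pb = 110 − 24 = 86; Q' = -168 + 3.5·110 = 217.
The subsidy expands output by 217 − 161 = 56 past the efficient level; on those units the gap between marginal cost and willingness to pay runs from 0 up to 24.
DWL = ½ × 24 × 56 = 672.

Deadweight loss = 672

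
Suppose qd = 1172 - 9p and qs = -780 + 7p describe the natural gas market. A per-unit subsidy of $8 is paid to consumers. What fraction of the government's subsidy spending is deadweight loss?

DWL / government spending = 63/422

Pre-subsidy: 1172 - 9p = -780 + 7p gives p* = 122, q* = 74.
With the rebate, buyers effectively pay pb = ps − 8, where ps is the price sellers receive.
Demand in terms of ps becomes qd = 1172 − 9(ps − 8) = 1244 - 9ps. Setting this equal to supply: 1244 - 9ps = -780 + 7ps, so ps = 126.5.
Buyers pay pb = 126.5 − 8 = 118.5; q' = -780 + 7·126.5 = 105.5.
ΔCS = ½(74 + 105.5)(122 − 118.5) = 314.125; ΔPS = ½(74 + 105.5)(126.5 − 122) = 403.875.
Government spending = 8 × 105.5 = 844.
DWL = ½ × 8 × (105.5 − 74) = 126; fraction = 126 / 844 = 63/422.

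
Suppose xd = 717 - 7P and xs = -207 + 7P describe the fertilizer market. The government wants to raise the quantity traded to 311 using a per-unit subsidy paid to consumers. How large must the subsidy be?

At x = 311, invert demand for the buyer price: Pb = (717 − 311)/7 = 58; invert supply for the seller price: Ps = (311 − (-207))/7 = 74.
The subsidy must fill the gap: s = Ps − Pb = 74 − 58 = 16.

Required subsidy s = 16 per unit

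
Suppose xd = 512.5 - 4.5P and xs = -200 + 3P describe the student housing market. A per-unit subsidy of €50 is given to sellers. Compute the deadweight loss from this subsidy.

Pre-subsidy: 512.5 - 4.5P = -200 + 3P gives P* = 95, x* = 85.
With the subsidy, sellers receive Ps = Pb + 50 for each unit, where Pb is the price buyers pay.
Supply in terms of Pb becomes xs = -200 + 3(Pb + 50) = -50 + 3Pb. Setting this equal to demand: 512.5 - 4.5Pb = -50 + 3Pb, so Pb = 75.
Sellers receive Ps = 75 + 50 = 125; x' = 512.5 − 4.5·75 = 175.
The subsidy expands output by 175 − 85 = 90 past the efficient level; on those units the gap between marginal cost and willingness to pay runs from 0 up to 50.
DWL = ½ × 50 × 90 = 2250.

Deadweight loss = €2250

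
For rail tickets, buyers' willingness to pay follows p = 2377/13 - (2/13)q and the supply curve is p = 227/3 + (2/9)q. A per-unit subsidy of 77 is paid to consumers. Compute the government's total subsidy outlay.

Pre-subsidy: 2377/13 - (2/13)q = 227/3 + (2/9)q gives q* = 285 and p* = 139.
With the rebate, buyers effectively pay pb = ps − 77, where ps is the price sellers receive.
On the curves, pb = 2377/13 - (2/13)q and ps = 227/3 + (2/9)q; the wedge ps − pb = 77 gives 227/3 + (2/9)q − (2377/13 - (2/13)q) = 77, so q' = 489.75.
Then pb = 2377/13 − (2/13)·489.75 = 107.5 and ps = 227/3 + (2/9)·489.75 = 184.5.
Government outlay = subsidy × quantity = 77 × 489.75 = 37710.75.

Government cost = 37710.75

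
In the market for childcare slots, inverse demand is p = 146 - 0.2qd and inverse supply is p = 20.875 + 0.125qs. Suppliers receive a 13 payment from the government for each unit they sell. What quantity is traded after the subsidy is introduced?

q' = 425

Pre-subsidy: 146 - 0.2q = 20.875 + 0.125q gives q* = 385 and p* = 69.
With the subsidy, sellers receive ps = pb + 13 for each unit, where pb is the price buyers pay.
On the curves, pb = 146 - 0.2q and ps = 20.875 + 0.125q; the wedge ps − pb = 13 gives 20.875 + 0.125q − (146 - 0.2q) = 13, so q' = 425.
Then pb = 146 − 0.2·425 = 61 and ps = 20.875 + 0.125·425 = 74.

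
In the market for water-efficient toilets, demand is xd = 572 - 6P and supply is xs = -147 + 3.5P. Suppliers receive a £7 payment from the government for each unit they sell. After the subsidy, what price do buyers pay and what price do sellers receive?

Pre-subsidy: 572 - 6P = -147 + 3.5P gives P* = 1438/19, x* = 2240/19.
With the subsidy, sellers receive Ps = Pb + 7 for each unit, where Pb is the price buyers pay.
Supply in terms of Pb becomes xs = -147 + 3.5(Pb + 7) = -122.5 + 3.5Pb. Setting this equal to demand: 572 - 6Pb = -122.5 + 3.5Pb, so Pb = 1389/19.
Sellers receive Ps = 1389/19 + 7 = 1522/19; x' = 572 − 6·(1389/19) = 2534/19.

Buyers pay 1389/19; sellers receive 1522/19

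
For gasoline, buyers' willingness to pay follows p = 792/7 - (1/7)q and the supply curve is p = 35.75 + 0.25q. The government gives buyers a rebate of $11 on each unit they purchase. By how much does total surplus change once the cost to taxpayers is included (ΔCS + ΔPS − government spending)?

Net change in total surplus = -$154

Pre-subsidy: 792/7 - (1/7)q = 35.75 + 0.25q gives q* = 197 and p* = 85.
With the rebate, buyers effectively pay pb = ps − 11, where ps is the price sellers receive.
On the curves, pb = 792/7 - (1/7)q and ps = 35.75 + 0.25q; the wedge ps − pb = 11 gives 35.75 + 0.25q − (792/7 - (1/7)q) = 11, so q' = 225.
Then pb = 792/7 − (1/7)·225 = 81 and ps = 35.75 + 0.25·225 = 92.
ΔCS = ½(197 + 225)(85 − 81) = 844; ΔPS = ½(197 + 225)(92 − 85) = 1477.
Government spending = 11 × 225 = 2475.
Net change = 844 + 1477 − 2475 = -154. The loss equals the DWL triangle ½·11·28.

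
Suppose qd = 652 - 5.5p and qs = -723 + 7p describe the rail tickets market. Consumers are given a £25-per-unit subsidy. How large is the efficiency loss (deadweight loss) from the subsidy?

Pre-subsidy: 652 - 5.5p = -723 + 7p gives p* = 110, q* = 47.
With the rebate, buyers effectively pay pb = ps − 25, where ps is the price sellers receive.
Demand in terms of ps becomes qd = 652 − 5.5(ps − 25) = 789.5 - 5.5ps. Setting this equal to supply: 789.5 - 5.5ps = -723 + 7ps, so ps = 121.
Buyers pay pb = 121 − 25 = 96; q' = -723 + 7·121 = 124.
The subsidy expands output by 124 − 47 = 77 past the efficient level; on those units the gap between marginal cost and willingness to pay runs from 0 up to 25.
DWL = ½ × 25 × 77 = 962.5.

Deadweight loss = £962.5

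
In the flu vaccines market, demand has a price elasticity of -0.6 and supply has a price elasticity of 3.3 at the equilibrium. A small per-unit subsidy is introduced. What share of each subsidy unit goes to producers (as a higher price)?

For a small subsidy around the equilibrium, the benefit split depends on the relative slopes, which at a point are proportional to the elasticities.
Buyer share = εs/(εs + |εd|) = 3.3/(3.3 + 0.6) = 11/13; seller share = |εd|/(εs + |εd|) = 2/13.
So producers capture 2/13 of the subsidy.

Producer share = 2/13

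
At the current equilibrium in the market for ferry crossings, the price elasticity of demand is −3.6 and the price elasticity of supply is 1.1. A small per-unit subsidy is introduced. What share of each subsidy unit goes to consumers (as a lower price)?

For a small subsidy around the equilibrium, the benefit split depends on the relative slopes, which at a point are proportional to the elasticities.
Buyer share = εs/(εs + |εd|) = 1.1/(1.1 + 3.6) = 11/47; seller share = |εd|/(εs + |εd|) = 36/47.

Consumer share = 11/47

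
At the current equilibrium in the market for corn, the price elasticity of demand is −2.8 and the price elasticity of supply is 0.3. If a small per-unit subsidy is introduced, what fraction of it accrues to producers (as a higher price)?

Producer share = 28/31

For a small subsidy around the equilibrium, the benefit split depends on the relative slopes, which at a point are proportional to the elasticities.
Buyer share = εs/(εs + |εd|) = 0.3/(0.3 + 2.8) = 3/31; seller share = |εd|/(εs + |εd|) = 28/31.
So producers capture 28/31 of the subsidy.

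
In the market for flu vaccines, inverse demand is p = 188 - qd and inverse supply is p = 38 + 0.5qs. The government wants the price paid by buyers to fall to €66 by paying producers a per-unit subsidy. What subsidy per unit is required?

At a buyer price of 66, quantity demanded is 188 − 1·66 = 122.
Sellers supply 122 only when they receive ps = 38 + 0.5·122 = 99.
s = ps − pb = 99 − 66 = 33.

Required subsidy s = €33 per unit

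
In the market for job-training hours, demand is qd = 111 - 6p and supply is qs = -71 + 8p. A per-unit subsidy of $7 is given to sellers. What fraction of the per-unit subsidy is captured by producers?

Pre-subsidy: 111 - 6p = -71 + 8p gives p* = 13, q* = 33.
With the subsidy, sellers receive ps = pb + 7 for each unit, where pb is the price buyers pay.
Supply in terms of pb becomes qs = -71 + 8(pb + 7) = -15 + 8pb. Setting this equal to demand: 111 - 6pb = -15 + 8pb, so pb = 9.
Sellers receive ps = 9 + 7 = 16; q' = 111 − 6·9 = 57.
Buyers' price falls by p* − pb = 13 − 9 = 4; sellers' price rises by ps − p* = 16 − 13 = 3.
So producers capture 3/7 = 3/7 of each unit of subsidy.

Producer share = 3/7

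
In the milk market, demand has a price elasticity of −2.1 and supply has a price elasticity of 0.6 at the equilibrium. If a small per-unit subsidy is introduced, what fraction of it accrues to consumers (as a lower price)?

For a small subsidy around the equilibrium, the benefit split depends on the relative slopes, which at a point are proportional to the elasticities.
Buyer share = εs/(εs + |εd|) = 0.6/(0.6 + 2.1) = 2/9; seller share = |εd|/(εs + |εd|) = 7/9.

Consumer share = 2/9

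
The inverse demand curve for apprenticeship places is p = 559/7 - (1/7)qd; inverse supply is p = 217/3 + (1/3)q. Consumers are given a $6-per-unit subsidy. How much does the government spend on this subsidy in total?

Pre-subsidy: 559/7 - (1/7)q = 217/3 + (1/3)q gives q* = 15.8 and p* = 77.6.
With the rebate, buyers effectively pay pb = ps − 6, where ps is the price sellers receive.
On the curves, pb = 559/7 - (1/7)q and ps = 217/3 + (1/3)q; the wedge ps − pb = 6 gives 217/3 + (1/3)q − (559/7 - (1/7)q) = 6, so q' = 28.4.
Then pb = 559/7 − (1/7)·28.4 = 75.8 and ps = 217/3 + (1/3)·28.4 = 81.8.
Government outlay = subsidy × quantity = 6 × 28.4 = 170.4.

Government cost = $170.4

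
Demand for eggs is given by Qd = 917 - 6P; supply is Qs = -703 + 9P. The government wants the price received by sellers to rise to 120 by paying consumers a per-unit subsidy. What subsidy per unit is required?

At a seller price of 120, quantity supplied is -703 + 9·120 = 377.
Buyers absorb 377 only when they pay Pb with 917 − 6·Pb = 377, i.e. Pb = 90.
s = Ps − Pb = 120 − 90 = 30.

Required subsidy s = 30 per unit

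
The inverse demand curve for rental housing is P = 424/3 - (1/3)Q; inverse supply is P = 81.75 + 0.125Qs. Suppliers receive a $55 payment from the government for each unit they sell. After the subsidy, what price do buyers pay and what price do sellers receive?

Pre-subsidy: 424/3 - (1/3)Q = 81.75 + 0.125Q gives Q* = 130 and P* = 98.
With the subsidy, sellers receive Ps = Pb + 55 for each unit, where Pb is the price buyers pay.
On the curves, Pb = 424/3 - (1/3)Q and Ps = 81.75 + 0.125Q; the wedge Ps − Pb = 55 gives 81.75 + 0.125Q − (424/3 - (1/3)Q) = 55, so Q' = 250.
Then Pb = 424/3 − (1/3)·250 = 58 and Ps = 81.75 + 0.125·250 = 113.

Buyers pay $58; sellers receive $113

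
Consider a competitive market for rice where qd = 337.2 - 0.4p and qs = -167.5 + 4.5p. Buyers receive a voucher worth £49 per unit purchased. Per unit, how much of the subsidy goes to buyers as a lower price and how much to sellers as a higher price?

Pre-subsidy: 337.2 - 0.4p = -167.5 + 4.5p gives p* = 103, q* = 296.
With the rebate, buyers effectively pay pb = ps − 49, where ps is the price sellers receive.
Demand in terms of ps becomes qd = 337.2 − 0.4(ps − 49) = 356.8 - 0.4ps. Setting this equal to supply: 356.8 - 0.4ps = -167.5 + 4.5ps, so ps = 107.
Buyers pay pb = 107 − 49 = 58; q' = -167.5 + 4.5·107 = 314.
Buyers' price falls by p* − pb = 103 − 58 = 45; sellers' price rises by ps − p* = 107 − 103 = 4.

Buyers gain £45 per unit; sellers gain £4 per unit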